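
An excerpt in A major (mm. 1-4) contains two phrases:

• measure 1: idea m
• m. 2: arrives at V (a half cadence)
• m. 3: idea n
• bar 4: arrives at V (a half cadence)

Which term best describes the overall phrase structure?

The second phrase closes with a half cadence, which is not stronger than the first phrase's half cadence; without a weak→strong cadential pair there is no antecedent–consequent relationship, so this is a phrase group rather than a period.

phrase group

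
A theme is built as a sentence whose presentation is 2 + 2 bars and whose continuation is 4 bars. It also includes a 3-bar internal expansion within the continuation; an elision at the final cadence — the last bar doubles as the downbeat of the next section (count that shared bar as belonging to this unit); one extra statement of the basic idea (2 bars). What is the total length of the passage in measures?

13 measures

Basic sentence: 2 + 2 + 4 = 8 bars.
8 (basic form) + 3 (internal expansion) + 2 (extra statement) = 13.
The elision shares a bar with the next section but does not change this unit's count.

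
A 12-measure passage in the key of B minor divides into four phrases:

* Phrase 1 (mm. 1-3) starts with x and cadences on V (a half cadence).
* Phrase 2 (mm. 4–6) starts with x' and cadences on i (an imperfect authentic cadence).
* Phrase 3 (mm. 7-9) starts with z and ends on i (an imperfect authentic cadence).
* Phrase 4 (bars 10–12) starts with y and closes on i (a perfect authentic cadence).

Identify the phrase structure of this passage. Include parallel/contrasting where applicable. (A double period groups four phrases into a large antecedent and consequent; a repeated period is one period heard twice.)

contrasting double period

Four phrases in two halves: the first half (measures 1–6) ends with an imperfect authentic cadence, the second (bars 7–12) with a perfect authentic cadence — a large antecedent–consequent pair, i.e. a double period.
Phrase 3 begins with different material from phrase 1, making it contrasting.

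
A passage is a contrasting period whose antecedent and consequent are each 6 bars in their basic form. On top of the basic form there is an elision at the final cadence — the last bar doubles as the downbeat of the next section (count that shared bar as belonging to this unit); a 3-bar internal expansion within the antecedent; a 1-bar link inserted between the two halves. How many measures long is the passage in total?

16 measures

Basic contrasting period: 6 + 6 = 12 bars.
12 (basic form) + 3 (internal expansion) + 1 (link) = 16.
The elision shares a bar with the next section but does not change this unit's count.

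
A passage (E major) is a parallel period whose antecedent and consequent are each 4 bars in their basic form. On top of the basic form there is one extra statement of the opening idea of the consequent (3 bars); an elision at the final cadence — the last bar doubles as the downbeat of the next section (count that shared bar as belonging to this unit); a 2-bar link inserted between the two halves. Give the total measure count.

Basic parallel period: 4 + 4 = 8 bars.
8 (basic form) + 3 (extra statement) + 2 (link) = 13.
The elision shares a bar with the next section but does not change this unit's count.

13 measures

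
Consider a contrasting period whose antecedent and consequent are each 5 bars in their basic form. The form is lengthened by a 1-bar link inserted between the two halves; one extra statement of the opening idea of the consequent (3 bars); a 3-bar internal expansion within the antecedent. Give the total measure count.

Basic contrasting period: 5 + 5 = 10 bars.
10 (basic form) + 1 (link) + 3 (extra statement) + 3 (internal expansion) = 17.

17 measures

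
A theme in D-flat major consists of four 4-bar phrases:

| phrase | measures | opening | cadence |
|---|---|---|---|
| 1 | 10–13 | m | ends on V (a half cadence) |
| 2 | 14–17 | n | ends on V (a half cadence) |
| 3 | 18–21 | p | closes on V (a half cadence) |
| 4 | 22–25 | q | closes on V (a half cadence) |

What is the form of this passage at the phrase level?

Phrase 4 ends with a half cadence, no stronger than phrase 2's half cadence, so the four phrases do not form a double period; nor do phrases 3–4 duplicate 1–2, so it is not a repeated period. With no phrase reaching a conclusive cadence, the passage is a phrase group.

phrase group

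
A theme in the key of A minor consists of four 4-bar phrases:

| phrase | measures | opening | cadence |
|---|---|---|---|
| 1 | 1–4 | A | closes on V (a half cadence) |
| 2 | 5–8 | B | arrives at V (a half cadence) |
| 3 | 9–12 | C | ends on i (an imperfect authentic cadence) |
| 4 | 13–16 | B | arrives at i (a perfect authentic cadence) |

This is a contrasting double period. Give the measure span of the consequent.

In a double period the first pair of phrases (ending half cadence) is the large antecedent and the second pair (ending perfect authentic cadence) is the large consequent; the consequent is measures 9–16.

measures 9–16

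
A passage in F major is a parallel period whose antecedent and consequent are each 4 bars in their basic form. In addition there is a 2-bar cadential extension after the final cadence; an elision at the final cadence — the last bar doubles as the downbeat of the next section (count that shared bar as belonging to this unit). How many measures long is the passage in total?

Basic parallel period: 4 + 4 = 8 bars.
8 (basic form) + 2 (cadential extension) = 10.
The elision shares a bar with the next section but does not change this unit's count.

10 measures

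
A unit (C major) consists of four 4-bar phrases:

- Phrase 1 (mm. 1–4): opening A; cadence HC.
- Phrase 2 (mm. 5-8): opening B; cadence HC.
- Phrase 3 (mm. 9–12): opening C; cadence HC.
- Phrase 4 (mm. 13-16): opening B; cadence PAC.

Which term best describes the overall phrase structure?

Four phrases in two halves: the first half (bars 1–8) ends with a half cadence, the second (bars 9-16) with a perfect authentic cadence — a large antecedent–consequent pair, i.e. a double period.
Phrase 3 begins with different material from phrase 1, making it contrasting.

contrasting double period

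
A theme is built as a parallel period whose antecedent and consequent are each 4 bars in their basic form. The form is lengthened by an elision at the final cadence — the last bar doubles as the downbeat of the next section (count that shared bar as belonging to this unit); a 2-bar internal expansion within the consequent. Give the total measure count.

10 measures

Basic parallel period: 4 + 4 = 8 bars.
8 (basic form) + 2 (internal expansion) = 10.
The elision shares a bar with the next section but does not change this unit's count.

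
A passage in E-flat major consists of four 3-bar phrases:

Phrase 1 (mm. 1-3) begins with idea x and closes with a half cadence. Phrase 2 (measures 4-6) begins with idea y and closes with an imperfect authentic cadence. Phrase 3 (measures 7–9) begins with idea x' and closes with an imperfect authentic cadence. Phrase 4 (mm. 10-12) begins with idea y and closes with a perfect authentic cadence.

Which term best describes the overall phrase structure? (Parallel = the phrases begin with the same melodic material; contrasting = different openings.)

parallel double period

Four phrases in two halves: the first half (mm. 1-6) ends with an imperfect authentic cadence, the second (mm. 7-12) with a perfect authentic cadence — a large antecedent–consequent pair, i.e. a double period.
Phrase 3 begins with the same material as phrase 1, making it parallel.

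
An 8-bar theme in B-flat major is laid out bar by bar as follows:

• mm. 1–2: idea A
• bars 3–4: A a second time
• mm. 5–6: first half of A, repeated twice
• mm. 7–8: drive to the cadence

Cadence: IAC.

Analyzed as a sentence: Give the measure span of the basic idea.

The presentation of a sentence is the basic idea (mm. 1–2) plus its repetition (mm. 3–4); the basic idea is therefore measures 1–2.

measures 1–2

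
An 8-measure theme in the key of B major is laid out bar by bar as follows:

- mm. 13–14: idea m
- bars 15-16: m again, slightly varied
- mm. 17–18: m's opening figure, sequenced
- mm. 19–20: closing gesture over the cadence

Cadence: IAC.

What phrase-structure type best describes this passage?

sentence

Basic idea (mm. 13-14) + its repetition (measures 15–16) form the presentation; fragmentation and cadence (measures 17–20) form the continuation — the 8-bar whole is a sentence.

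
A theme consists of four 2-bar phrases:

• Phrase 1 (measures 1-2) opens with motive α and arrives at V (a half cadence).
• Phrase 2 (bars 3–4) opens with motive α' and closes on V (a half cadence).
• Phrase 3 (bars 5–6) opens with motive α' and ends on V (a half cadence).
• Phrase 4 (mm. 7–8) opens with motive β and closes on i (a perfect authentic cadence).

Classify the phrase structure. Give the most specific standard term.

Four phrases in two halves: the first half (mm. 1-4) ends with a half cadence, the second (bars 5–8) with a perfect authentic cadence — a large antecedent–consequent pair, i.e. a double period.
Phrase 3 begins with the same material as phrase 1, making it parallel.

parallel double period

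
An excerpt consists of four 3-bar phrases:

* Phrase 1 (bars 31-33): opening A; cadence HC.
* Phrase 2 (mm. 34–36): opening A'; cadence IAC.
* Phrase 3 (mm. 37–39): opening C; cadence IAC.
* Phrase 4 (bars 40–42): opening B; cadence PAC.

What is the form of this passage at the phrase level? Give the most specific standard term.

contrasting double period

Four phrases in two halves: the first half (mm. 31–36) ends with an imperfect authentic cadence, the second (mm. 37–42) with a perfect authentic cadence — a large antecedent–consequent pair, i.e. a double period.
Phrase 3 begins with different material from phrase 1, making it contrasting.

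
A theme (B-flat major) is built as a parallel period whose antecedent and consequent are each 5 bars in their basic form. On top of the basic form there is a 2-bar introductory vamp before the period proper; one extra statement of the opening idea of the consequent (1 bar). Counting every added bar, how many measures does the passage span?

Basic parallel period: 5 + 5 = 10 bars.
10 (basic form) + 2 (introduction) + 1 (extra statement) = 13.

13 measures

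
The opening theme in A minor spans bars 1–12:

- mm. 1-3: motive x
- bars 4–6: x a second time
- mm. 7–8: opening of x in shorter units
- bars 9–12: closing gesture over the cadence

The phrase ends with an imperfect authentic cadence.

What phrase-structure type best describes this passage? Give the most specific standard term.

sentence

Basic idea (mm. 1–3) + its repetition (mm. 4–6) form the presentation; fragmentation and cadence (bars 7–12) form the continuation — the 12-bar whole is a sentence.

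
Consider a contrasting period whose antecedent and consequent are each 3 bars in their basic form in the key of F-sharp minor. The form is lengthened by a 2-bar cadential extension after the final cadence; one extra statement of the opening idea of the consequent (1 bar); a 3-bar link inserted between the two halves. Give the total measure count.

Basic contrasting period: 3 + 3 = 6 bars.
6 (basic form) + 2 (cadential extension) + 1 (extra statement) + 3 (link) = 12.

12 measures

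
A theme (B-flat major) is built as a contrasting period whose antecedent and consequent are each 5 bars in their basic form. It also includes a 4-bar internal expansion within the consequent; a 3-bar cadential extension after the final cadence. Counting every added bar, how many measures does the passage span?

Basic contrasting period: 5 + 5 = 10 bars.
10 (basic form) + 4 (internal expansion) + 3 (cadential extension) = 17.

17 measures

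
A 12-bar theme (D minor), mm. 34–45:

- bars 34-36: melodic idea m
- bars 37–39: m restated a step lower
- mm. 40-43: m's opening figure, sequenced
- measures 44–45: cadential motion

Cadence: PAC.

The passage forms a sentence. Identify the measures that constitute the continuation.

After the presentation (bars 34–39), the continuation covers the fragmentation through the cadence: measures 40–45.

measures 40–45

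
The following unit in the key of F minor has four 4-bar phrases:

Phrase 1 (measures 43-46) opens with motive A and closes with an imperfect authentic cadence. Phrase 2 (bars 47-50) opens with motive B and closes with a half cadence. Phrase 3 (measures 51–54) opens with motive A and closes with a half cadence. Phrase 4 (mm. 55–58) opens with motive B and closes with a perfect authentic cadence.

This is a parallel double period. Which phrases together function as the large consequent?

phrases 3 and 4

In a double period the first pair of phrases (ending half cadence) is the large antecedent and the second pair (ending perfect authentic cadence) is the large consequent; the consequent is phrases 3 and 4.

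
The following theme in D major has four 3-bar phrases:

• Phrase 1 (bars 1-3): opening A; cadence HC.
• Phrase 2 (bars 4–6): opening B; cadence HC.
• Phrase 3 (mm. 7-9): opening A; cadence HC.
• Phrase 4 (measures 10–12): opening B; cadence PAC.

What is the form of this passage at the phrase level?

parallel double period

Four phrases in two halves: the first half (mm. 1–6) ends with a half cadence, the second (measures 7–12) with a perfect authentic cadence — a large antecedent–consequent pair, i.e. a double period.
Phrase 3 begins with the same material as phrase 1, making it parallel.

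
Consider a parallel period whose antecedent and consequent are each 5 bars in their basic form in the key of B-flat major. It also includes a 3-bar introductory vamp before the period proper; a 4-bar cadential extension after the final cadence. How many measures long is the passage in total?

Basic parallel period: 5 + 5 = 10 bars.
10 (basic form) + 3 (introduction) + 4 (cadential extension) = 17.

17 measures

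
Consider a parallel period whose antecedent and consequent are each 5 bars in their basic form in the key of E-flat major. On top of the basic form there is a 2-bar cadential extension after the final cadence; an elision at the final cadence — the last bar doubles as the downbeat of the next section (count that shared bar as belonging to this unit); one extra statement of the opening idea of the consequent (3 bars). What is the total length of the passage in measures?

15 measures

Basic parallel period: 5 + 5 = 10 bars.
10 (basic form) + 2 (cadential extension) + 3 (extra statement) = 15.
The elision shares a bar with the next section but does not change this unit's count.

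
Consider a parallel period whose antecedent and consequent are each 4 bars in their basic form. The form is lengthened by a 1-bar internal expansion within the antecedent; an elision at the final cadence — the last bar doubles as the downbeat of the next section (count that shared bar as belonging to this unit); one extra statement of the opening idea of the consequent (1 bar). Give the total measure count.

10 measures

Basic parallel period: 4 + 4 = 8 bars.
8 (basic form) + 1 (internal expansion) + 1 (extra statement) = 10.
The elision shares a bar with the next section but does not change this unit's count.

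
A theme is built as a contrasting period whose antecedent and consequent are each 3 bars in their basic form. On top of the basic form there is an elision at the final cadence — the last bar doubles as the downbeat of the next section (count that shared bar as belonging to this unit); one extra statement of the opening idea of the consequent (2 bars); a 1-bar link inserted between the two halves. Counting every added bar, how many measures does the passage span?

9 measures

Basic contrasting period: 3 + 3 = 6 bars.
6 (basic form) + 2 (extra statement) + 1 (link) = 9.
The elision shares a bar with the next section but does not change this unit's count.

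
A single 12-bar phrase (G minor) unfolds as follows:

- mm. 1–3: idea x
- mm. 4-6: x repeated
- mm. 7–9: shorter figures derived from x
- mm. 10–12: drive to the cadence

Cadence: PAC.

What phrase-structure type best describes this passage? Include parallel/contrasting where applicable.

Basic idea (bars 1–3) + its repetition (mm. 4–6) form the presentation; fragmentation and cadence (bars 7-12) form the continuation — the 12-bar whole is a sentence.

sentence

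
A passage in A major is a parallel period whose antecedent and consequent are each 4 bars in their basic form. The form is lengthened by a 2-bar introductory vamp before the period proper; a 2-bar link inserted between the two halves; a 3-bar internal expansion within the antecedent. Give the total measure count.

Basic parallel period: 4 + 4 = 8 bars.
8 (basic form) + 2 (introduction) + 2 (link) + 3 (internal expansion) = 15.

15 measures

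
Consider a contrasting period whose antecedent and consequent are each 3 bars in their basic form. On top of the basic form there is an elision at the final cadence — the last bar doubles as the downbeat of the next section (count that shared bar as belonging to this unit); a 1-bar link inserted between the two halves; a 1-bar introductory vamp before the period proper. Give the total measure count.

Basic contrasting period: 3 + 3 = 6 bars.
6 (basic form) + 1 (link) + 1 (introduction) = 8.
The elision shares a bar with the next section but does not change this unit's count.

8 measures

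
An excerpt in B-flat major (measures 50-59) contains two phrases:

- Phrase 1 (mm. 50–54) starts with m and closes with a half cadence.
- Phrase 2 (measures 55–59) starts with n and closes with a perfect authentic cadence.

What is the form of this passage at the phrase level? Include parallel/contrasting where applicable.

Phrase 1 ends with a half cadence (weaker) and phrase 2 with a perfect authentic cadence (stronger): antecedent + consequent = a period.
The two phrases open with different material (m / n), so the period is contrasting.

contrasting period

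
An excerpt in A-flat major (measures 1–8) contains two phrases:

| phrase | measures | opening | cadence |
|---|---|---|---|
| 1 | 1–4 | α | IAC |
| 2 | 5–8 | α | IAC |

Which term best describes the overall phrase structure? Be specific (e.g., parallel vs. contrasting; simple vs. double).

Both phrases have the same opening (α) and the same cadence (imperfect authentic cadence): the second is a restatement, not a consequent, so this is a repeated phrase rather than a period.

repeated phrase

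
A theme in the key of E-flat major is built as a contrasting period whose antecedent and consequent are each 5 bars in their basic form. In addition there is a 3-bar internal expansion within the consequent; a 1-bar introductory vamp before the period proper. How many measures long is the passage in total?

Basic contrasting period: 5 + 5 = 10 bars.
10 (basic form) + 3 (internal expansion) + 1 (introduction) = 14.

14 measures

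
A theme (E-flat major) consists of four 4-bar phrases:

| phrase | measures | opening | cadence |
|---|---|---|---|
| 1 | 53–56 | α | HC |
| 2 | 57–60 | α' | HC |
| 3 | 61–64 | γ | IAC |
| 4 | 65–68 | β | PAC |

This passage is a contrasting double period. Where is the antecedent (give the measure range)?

In a double period the four phrases pair into a large antecedent (phrases 1–2, ending half cadence) and a large consequent (phrases 3–4, ending perfect authentic cadence). The antecedent spans measures 53–60.

measures 53–60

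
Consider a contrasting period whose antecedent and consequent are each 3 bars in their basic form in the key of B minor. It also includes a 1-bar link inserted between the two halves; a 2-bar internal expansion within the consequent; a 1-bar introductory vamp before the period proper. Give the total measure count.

Basic contrasting period: 3 + 3 = 6 bars.
6 (basic form) + 1 (link) + 2 (internal expansion) + 1 (introduction) = 10.

10 measures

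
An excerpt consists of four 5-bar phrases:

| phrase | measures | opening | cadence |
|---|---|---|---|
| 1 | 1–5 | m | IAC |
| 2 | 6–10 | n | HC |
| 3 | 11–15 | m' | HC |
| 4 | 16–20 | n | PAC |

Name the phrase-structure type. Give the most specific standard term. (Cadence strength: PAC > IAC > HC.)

parallel double period

Four phrases in two halves: the first half (measures 1–10) ends with a half cadence, the second (bars 11–20) with a perfect authentic cadence — a large antecedent–consequent pair, i.e. a double period.
Phrase 3 begins with the same material as phrase 1, making it parallel.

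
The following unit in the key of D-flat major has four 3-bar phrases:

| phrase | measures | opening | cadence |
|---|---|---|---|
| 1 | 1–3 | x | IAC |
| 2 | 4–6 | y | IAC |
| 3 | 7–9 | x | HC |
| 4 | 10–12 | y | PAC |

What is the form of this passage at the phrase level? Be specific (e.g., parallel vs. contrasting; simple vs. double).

Four phrases in two halves: the first half (mm. 1-6) ends with an imperfect authentic cadence, the second (mm. 7–12) with a perfect authentic cadence — a large antecedent–consequent pair, i.e. a double period.
Phrase 3 begins with the same material as phrase 1, making it parallel.

parallel double period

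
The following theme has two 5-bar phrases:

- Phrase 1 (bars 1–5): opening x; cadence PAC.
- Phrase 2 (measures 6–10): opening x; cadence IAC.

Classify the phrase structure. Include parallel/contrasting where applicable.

The second phrase closes with an imperfect authentic cadence, which is not stronger than the first phrase's perfect authentic cadence; without a weak→strong cadential pair there is no antecedent–consequent relationship, so this is a phrase group rather than a period.

phrase group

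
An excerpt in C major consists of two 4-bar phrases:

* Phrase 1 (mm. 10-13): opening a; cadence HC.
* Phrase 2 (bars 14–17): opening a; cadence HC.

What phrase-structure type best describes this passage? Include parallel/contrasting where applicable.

Both phrases have the same opening (a) and the same cadence (half cadence): the second is a restatement, not a consequent, so this is a repeated phrase rather than a period.

repeated phrase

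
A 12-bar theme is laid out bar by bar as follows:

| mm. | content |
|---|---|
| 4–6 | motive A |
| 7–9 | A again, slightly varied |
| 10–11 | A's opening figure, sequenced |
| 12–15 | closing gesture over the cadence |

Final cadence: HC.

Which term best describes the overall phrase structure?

Basic idea (mm. 4-6) + its repetition (mm. 7–9) form the presentation; fragmentation and cadence (mm. 10–15) form the continuation — the 12-bar whole is a sentence.

sentence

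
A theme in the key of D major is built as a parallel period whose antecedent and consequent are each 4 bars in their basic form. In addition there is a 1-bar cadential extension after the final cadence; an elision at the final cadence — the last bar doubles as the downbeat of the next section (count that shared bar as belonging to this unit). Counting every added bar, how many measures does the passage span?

Basic parallel period: 4 + 4 = 8 bars.
8 (basic form) + 1 (cadential extension) = 9.
The elision shares a bar with the next section but does not change this unit's count.

9 measures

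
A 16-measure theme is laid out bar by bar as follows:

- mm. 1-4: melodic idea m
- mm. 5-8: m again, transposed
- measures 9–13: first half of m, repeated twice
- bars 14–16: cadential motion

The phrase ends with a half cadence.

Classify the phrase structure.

Basic idea (mm. 1-4) + its repetition (measures 5-8) form the presentation; fragmentation and cadence (measures 9–16) form the continuation — the 16-bar whole is a sentence.

sentence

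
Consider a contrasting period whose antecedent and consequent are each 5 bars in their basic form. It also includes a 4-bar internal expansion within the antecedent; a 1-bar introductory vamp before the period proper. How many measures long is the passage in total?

Basic contrasting period: 5 + 5 = 10 bars.
10 (basic form) + 4 (internal expansion) + 1 (introduction) = 15.

15 measures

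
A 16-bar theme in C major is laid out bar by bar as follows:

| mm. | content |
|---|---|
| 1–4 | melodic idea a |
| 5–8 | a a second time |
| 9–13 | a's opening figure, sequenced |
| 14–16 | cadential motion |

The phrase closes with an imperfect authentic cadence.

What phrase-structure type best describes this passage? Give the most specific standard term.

sentence

Basic idea (measures 1–4) + its repetition (bars 5–8) form the presentation; fragmentation and cadence (bars 9–16) form the continuation — the 16-bar whole is a sentence.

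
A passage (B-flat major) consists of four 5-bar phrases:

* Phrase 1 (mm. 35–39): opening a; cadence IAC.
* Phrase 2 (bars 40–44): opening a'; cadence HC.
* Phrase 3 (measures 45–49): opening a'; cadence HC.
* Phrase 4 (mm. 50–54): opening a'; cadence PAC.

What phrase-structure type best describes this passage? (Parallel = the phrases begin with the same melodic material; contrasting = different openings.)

parallel double period

Four phrases in two halves: the first half (measures 35–44) ends with a half cadence, the second (mm. 45–54) with a perfect authentic cadence — a large antecedent–consequent pair, i.e. a double period.
Phrase 3 begins with the same material as phrase 1, making it parallel.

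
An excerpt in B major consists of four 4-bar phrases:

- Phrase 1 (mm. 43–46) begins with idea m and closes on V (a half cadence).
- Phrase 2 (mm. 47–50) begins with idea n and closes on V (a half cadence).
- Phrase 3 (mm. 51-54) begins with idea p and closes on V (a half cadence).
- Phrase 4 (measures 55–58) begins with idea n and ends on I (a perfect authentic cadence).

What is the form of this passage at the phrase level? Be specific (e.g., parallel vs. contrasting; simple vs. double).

contrasting double period

Four phrases in two halves: the first half (mm. 43–50) ends with a half cadence, the second (mm. 51–58) with a perfect authentic cadence — a large antecedent–consequent pair, i.e. a double period.
Phrase 3 begins with different material from phrase 1, making it contrasting.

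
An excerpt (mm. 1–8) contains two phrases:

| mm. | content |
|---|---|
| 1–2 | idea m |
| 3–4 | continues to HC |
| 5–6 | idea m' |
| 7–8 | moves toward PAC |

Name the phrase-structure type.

parallel period

Phrase 1 ends with a half cadence (weaker) and phrase 2 with a perfect authentic cadence (stronger): antecedent + consequent = a period.
The two phrases open with the same material (m / m'), so the period is parallel.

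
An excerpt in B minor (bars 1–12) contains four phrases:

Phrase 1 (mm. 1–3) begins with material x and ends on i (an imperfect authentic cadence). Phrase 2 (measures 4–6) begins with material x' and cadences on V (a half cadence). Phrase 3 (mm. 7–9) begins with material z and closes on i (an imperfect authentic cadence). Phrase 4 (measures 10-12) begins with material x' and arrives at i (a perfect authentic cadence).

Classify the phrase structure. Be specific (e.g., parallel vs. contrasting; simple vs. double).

Four phrases in two halves: the first half (bars 1–6) ends with a half cadence, the second (bars 7–12) with a perfect authentic cadence — a large antecedent–consequent pair, i.e. a double period.
Phrase 3 begins with different material from phrase 1, making it contrasting.

contrasting double period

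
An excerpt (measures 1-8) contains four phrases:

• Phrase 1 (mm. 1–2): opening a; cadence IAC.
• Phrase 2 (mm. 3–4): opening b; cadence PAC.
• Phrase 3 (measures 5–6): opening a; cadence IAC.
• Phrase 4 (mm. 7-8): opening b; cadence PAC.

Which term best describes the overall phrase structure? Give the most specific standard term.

repeated period

The cadence pattern IAC–PAC–IAC–PAC is weak–strong twice, and phrases 3–4 restate phrases 1–2: a period heard twice, not a double period (which would end weakly at phrase 2).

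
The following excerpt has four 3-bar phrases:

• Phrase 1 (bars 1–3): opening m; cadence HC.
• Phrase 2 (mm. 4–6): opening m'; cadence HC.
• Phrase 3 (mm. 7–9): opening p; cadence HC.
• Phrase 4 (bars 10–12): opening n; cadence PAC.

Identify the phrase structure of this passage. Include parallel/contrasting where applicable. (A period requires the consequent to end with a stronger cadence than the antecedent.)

Four phrases in two halves: the first half (measures 1–6) ends with a half cadence, the second (mm. 7-12) with a perfect authentic cadence — a large antecedent–consequent pair, i.e. a double period.
Phrase 3 begins with different material from phrase 1, making it contrasting.

contrasting double period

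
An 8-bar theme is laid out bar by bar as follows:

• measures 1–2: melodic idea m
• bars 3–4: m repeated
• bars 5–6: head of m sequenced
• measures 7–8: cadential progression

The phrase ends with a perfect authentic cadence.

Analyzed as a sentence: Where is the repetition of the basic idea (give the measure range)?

measures 3–4

The presentation of a sentence is the basic idea (mm. 1-2) plus its repetition (mm. 3–4); the repetition of the basic idea is therefore mm. 3–4.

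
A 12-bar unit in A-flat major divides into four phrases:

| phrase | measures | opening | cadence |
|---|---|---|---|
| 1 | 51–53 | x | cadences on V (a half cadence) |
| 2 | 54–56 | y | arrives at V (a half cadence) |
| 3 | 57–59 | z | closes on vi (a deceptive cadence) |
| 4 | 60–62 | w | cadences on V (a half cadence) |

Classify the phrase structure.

phrase group

Phrase 4 ends with a half cadence, no stronger than phrase 2's half cadence, so the four phrases do not form a double period; nor do phrases 3–4 duplicate 1–2, so it is not a repeated period. With no phrase reaching a conclusive cadence, the passage is a phrase group.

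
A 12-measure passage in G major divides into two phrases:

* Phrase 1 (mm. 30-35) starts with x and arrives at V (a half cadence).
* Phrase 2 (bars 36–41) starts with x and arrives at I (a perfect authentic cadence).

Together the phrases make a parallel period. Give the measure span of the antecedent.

measures 30–35

The phrase ending with the weaker cadence (half cadence) is the antecedent; the one ending more conclusively (perfect authentic cadence) is the consequent. The antecedent is measures 30–35.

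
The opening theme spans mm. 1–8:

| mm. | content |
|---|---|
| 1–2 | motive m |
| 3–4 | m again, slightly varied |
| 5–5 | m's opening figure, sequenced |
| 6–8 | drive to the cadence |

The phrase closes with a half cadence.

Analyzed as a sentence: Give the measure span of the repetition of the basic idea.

measures 3–4

The presentation of a sentence is the basic idea (bars 1-2) plus its repetition (measures 3–4); the repetition of the basic idea is therefore measures 3-4.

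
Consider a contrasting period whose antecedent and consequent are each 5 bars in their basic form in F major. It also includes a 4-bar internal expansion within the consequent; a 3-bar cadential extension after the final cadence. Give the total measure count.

Basic contrasting period: 5 + 5 = 10 bars.
10 (basic form) + 4 (internal expansion) + 3 (cadential extension) = 17.

17 measures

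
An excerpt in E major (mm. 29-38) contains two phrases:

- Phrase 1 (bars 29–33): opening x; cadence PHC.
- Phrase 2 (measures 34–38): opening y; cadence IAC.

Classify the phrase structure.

Phrase 1 ends with a Phrygian half cadence (weaker) and phrase 2 with an imperfect authentic cadence (stronger): antecedent + consequent = a period.
The two phrases open with different material (x / y), so the period is contrasting.

contrasting period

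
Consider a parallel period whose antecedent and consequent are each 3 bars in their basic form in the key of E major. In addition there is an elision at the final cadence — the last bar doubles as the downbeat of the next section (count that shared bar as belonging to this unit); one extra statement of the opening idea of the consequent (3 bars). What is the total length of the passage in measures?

Basic parallel period: 3 + 3 = 6 bars.
6 (basic form) + 3 (extra statement) = 9.
The elision shares a bar with the next section but does not change this unit's count.

9 measures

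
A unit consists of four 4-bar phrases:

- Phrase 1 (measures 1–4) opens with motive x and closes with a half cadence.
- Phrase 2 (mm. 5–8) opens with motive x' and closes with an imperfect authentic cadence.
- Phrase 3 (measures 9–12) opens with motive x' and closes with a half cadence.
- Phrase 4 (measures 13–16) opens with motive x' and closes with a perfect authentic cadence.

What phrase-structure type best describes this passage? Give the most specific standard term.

parallel double period

Four phrases in two halves: the first half (bars 1-8) ends with an imperfect authentic cadence, the second (mm. 9–16) with a perfect authentic cadence — a large antecedent–consequent pair, i.e. a double period.
Phrase 3 begins with the same material as phrase 1, making it parallel.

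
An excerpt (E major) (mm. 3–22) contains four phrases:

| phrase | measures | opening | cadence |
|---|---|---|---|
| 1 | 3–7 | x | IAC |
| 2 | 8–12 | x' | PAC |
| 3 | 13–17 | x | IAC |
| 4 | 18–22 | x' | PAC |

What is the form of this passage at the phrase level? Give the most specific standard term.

repeated period

The cadence pattern IAC–PAC–IAC–PAC is weak–strong twice, and phrases 3–4 restate phrases 1–2: a period heard twice, not a double period (which would end weakly at phrase 2).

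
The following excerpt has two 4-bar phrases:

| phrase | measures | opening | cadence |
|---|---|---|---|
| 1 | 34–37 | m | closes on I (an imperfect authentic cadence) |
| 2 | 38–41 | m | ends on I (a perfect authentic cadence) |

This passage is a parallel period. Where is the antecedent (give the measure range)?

measures 34–37

The antecedent is the phrase ending with the weaker cadence (imperfect authentic cadence, phrase 1) and the consequent the one ending more conclusively (perfect authentic cadence, phrase 2); the antecedent is bars 34–37.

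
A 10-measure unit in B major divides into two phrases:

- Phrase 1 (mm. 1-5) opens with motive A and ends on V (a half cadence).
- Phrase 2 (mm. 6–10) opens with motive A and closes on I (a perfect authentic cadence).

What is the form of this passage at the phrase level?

parallel period

Phrase 1 ends with a half cadence (weaker) and phrase 2 with a perfect authentic cadence (stronger): antecedent + consequent = a period.
The two phrases open with the same material (A / A), so the period is parallel.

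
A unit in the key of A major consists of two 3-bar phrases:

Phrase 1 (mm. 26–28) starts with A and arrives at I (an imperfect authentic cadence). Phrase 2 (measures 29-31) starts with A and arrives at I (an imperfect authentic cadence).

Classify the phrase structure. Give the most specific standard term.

repeated phrase

Both phrases have the same opening (A) and the same cadence (imperfect authentic cadence): the second is a restatement, not a consequent, so this is a repeated phrase rather than a period.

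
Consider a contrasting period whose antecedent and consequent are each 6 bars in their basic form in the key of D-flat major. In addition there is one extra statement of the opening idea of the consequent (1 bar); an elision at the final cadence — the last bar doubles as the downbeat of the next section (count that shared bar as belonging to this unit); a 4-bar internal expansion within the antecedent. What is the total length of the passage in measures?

Basic contrasting period: 6 + 6 = 12 bars.
12 (basic form) + 1 (extra statement) + 4 (internal expansion) = 17.
The elision shares a bar with the next section but does not change this unit's count.

17 measures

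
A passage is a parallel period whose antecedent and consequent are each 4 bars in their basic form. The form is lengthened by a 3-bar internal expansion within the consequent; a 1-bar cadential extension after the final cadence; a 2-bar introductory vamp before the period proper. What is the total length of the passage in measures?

14 measures

Basic parallel period: 4 + 4 = 8 bars.
8 (basic form) + 3 (internal expansion) + 1 (cadential extension) + 2 (introduction) = 14.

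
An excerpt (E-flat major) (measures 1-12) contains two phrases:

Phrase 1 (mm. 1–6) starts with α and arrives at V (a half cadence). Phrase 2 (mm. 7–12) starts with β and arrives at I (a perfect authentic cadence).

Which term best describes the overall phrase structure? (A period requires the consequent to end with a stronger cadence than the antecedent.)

contrasting period

Phrase 1 ends with a half cadence (weaker) and phrase 2 with a perfect authentic cadence (stronger): antecedent + consequent = a period.
The two phrases open with different material (α / β), so the period is contrasting.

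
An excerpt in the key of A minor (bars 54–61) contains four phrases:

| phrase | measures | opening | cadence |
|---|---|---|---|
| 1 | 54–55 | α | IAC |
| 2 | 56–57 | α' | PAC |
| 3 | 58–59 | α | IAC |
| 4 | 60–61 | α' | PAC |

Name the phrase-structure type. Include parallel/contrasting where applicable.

The cadence pattern IAC–PAC–IAC–PAC is weak–strong twice, and phrases 3–4 restate phrases 1–2: a period heard twice, not a double period (which would end weakly at phrase 2).

repeated period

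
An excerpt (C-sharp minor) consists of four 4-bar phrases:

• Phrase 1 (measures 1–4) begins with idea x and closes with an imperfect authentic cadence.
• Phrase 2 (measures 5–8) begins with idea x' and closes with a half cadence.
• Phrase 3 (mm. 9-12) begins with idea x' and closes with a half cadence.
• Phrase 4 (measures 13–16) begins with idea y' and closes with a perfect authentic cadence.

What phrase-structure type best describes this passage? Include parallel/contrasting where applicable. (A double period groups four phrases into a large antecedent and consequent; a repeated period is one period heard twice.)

Four phrases in two halves: the first half (bars 1-8) ends with a half cadence, the second (mm. 9–16) with a perfect authentic cadence — a large antecedent–consequent pair, i.e. a double period.
Phrase 3 begins with the same material as phrase 1, making it parallel.

parallel double period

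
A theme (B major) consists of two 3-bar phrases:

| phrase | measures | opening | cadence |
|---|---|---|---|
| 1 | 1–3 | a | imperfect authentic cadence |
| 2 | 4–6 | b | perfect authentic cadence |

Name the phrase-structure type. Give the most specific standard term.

Phrase 1 ends with an imperfect authentic cadence (weaker) and phrase 2 with a perfect authentic cadence (stronger): antecedent + consequent = a period.
The two phrases open with different material (a / b), so the period is contrasting.

contrasting period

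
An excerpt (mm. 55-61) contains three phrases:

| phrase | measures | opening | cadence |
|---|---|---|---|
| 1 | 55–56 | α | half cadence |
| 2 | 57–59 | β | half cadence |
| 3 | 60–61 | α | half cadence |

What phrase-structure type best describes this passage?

The final phrase closes with a half cadence, which is not stronger than the preceding half cadence; the 3 phrases lack an overall antecedent–consequent design and so form a phrase group.

phrase group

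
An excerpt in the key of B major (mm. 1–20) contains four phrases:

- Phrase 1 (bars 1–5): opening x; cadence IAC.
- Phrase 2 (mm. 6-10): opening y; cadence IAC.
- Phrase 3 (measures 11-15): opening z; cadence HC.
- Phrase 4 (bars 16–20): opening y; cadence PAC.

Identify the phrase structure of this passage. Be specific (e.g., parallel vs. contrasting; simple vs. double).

Four phrases in two halves: the first half (mm. 1–10) ends with an imperfect authentic cadence, the second (mm. 11–20) with a perfect authentic cadence — a large antecedent–consequent pair, i.e. a double period.
Phrase 3 begins with different material from phrase 1, making it contrasting.

contrasting double period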